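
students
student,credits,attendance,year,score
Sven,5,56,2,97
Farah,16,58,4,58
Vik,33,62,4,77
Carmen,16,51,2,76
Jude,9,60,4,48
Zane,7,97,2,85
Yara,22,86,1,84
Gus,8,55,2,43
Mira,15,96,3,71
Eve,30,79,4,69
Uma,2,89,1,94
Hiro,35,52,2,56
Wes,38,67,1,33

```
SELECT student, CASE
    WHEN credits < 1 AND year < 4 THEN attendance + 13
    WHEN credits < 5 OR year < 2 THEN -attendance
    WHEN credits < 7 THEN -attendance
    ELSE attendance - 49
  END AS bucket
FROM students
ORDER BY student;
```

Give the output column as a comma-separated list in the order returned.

student=Carmen: ELSE → 2
student=Eve: ELSE → 30
student=Farah: ELSE → 9
student=Gus: ELSE → 6
student=Hiro: ELSE → 3
student=Jude: ELSE → 11
student=Mira: ELSE → 47
student=Sven: credits < 7 → -56
student=Uma: credits < 5 OR year < 2 → -89
student=Vik: ELSE → 13
student=Wes: credits < 5 OR year < 2 → -67
student=Yara: credits < 5 OR year < 2 → -86
student=Zane: ELSE → 48

2, 30, 9, 6, 3, 11, 47, -56, -89, 13, -67, -86, 48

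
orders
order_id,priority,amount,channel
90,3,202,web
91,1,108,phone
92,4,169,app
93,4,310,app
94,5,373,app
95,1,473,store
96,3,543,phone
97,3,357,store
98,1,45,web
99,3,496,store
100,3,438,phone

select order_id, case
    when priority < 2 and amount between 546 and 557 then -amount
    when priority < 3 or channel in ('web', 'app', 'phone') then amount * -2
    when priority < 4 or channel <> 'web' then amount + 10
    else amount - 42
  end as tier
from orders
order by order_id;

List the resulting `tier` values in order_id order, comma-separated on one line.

order_id=90: priority < 3 or channel in ('web', 'app', 'phone') → -404
order_id=91: priority < 3 or channel in ('web', 'app', 'phone') → -216
order_id=92: priority < 3 or channel in ('web', 'app', 'phone') → -338
order_id=93: priority < 3 or channel in ('web', 'app', 'phone') → -620
order_id=94: priority < 3 or channel in ('web', 'app', 'phone') → -746
order_id=95: priority < 3 or channel in ('web', 'app', 'phone') → -946
order_id=96: priority < 3 or channel in ('web', 'app', 'phone') → -1086
order_id=97: priority < 4 or channel <> 'web' → 367
order_id=98: priority < 3 or channel in ('web', 'app', 'phone') → -90
order_id=99: priority < 4 or channel <> 'web' → 506
order_id=100: priority < 3 or channel in ('web', 'app', 'phone') → -876

-404, -216, -338, -620, -746, -946, -1086, 367, -90, 506, -876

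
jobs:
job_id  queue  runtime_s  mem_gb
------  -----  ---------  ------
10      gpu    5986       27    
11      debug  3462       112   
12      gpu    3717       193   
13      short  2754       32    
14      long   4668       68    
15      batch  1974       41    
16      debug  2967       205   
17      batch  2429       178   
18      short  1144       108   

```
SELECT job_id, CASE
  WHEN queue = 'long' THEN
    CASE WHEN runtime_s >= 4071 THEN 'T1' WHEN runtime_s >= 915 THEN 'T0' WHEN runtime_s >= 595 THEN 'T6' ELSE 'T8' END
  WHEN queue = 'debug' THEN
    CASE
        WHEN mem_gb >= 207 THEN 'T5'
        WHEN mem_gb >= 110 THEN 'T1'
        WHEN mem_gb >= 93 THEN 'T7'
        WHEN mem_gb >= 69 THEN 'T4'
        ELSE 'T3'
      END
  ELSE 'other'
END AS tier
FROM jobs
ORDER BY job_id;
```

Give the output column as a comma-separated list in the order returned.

other, T1, other, other, T1, other, T1, other, other

job_id=10: queue='gpu' → outer ELSE → other
job_id=11: queue='debug' → inner[mem_gb >= 110] → T1
job_id=12: queue='gpu' → outer ELSE → other
job_id=13: queue='short' → outer ELSE → other
job_id=14: queue='long' → inner[runtime_s >= 4071] → T1
job_id=15: queue='batch' → outer ELSE → other
job_id=16: queue='debug' → inner[mem_gb >= 110] → T1
job_id=17: queue='batch' → outer ELSE → other
job_id=18: queue='short' → outer ELSE → other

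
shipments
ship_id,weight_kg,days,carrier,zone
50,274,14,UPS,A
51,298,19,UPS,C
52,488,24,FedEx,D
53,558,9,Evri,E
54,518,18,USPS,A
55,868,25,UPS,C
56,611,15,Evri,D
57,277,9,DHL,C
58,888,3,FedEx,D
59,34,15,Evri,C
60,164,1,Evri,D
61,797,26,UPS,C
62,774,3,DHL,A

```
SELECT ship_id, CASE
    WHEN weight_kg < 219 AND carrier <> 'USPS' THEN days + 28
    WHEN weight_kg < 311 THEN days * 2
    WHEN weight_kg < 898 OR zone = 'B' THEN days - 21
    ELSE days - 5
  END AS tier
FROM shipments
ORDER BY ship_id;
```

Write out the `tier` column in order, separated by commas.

28, 38, 3, -12, -3, 4, -6, 18, -18, 43, 29, 5, -18

ship_id=50: weight_kg < 311 → 28
ship_id=51: weight_kg < 311 → 38
ship_id=52: weight_kg < 898 OR zone = 'B' → 3
ship_id=53: weight_kg < 898 OR zone = 'B' → -12
ship_id=54: weight_kg < 898 OR zone = 'B' → -3
ship_id=55: weight_kg < 898 OR zone = 'B' → 4
ship_id=56: weight_kg < 898 OR zone = 'B' → -6
ship_id=57: weight_kg < 311 → 18
ship_id=58: weight_kg < 898 OR zone = 'B' → -18
ship_id=59: weight_kg < 219 AND carrier <> 'USPS' → 43
ship_id=60: weight_kg < 219 AND carrier <> 'USPS' → 29
ship_id=61: weight_kg < 898 OR zone = 'B' → 5
ship_id=62: weight_kg < 898 OR zone = 'B' → -18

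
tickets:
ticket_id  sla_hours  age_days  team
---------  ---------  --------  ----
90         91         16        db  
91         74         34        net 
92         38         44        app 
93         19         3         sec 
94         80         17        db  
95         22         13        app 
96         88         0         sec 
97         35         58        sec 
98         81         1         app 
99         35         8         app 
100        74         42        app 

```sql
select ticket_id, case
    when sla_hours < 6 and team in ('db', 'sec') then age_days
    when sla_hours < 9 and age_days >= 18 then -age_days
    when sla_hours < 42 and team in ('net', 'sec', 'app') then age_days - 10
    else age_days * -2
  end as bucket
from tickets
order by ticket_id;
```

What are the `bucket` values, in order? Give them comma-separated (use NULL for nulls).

-32, -68, 34, -7, -34, 3, 0, 48, -2, -2, -84

ticket_id=90: ELSE → -32
ticket_id=91: ELSE → -68
ticket_id=92: sla_hours < 42 and team in ('net', 'sec', 'app') → 34
ticket_id=93: sla_hours < 42 and team in ('net', 'sec', 'app') → -7
ticket_id=94: ELSE → -34
ticket_id=95: sla_hours < 42 and team in ('net', 'sec', 'app') → 3
ticket_id=96: ELSE → 0
ticket_id=97: sla_hours < 42 and team in ('net', 'sec', 'app') → 48
ticket_id=98: ELSE → -2
ticket_id=99: sla_hours < 42 and team in ('net', 'sec', 'app') → -2
ticket_id=100: ELSE → -84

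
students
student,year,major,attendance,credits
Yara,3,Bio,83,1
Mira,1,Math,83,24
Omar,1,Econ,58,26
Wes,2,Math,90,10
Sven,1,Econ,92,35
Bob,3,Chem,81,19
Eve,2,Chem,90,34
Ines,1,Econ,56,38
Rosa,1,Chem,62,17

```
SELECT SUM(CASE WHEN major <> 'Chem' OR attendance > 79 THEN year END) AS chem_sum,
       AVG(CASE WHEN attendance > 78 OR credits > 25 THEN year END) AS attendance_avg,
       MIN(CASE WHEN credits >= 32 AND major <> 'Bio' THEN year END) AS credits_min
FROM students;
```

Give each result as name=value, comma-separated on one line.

[chem_sum: major <> 'Chem' OR attendance > 79]
student=Yara: ✓ → 3
student=Mira: ✓ → 1
student=Omar: ✓ → 1
student=Wes: ✓ → 2
student=Sven: ✓ → 1
student=Bob: ✓ → 3
student=Eve: ✓ → 2
student=Ines: ✓ → 1
student=Rosa: ✗
chem_sum = 3 + 1 + 1 + 2 + 1 + 3 + 2 + 1 = 14
—
[attendance_avg: attendance > 78 OR credits > 25]
student=Yara: ✓ → 3
student=Mira: ✓ → 1
student=Omar: ✓ → 1
student=Wes: ✓ → 2
student=Sven: ✓ → 1
student=Bob: ✓ → 3
student=Eve: ✓ → 2
student=Ines: ✓ → 1
student=Rosa: ✗
attendance_avg = (3 + 1 + 1 + 2 + 1 + 3 + 2 + 1) / 8 = 1.75
—
[credits_min: credits >= 32 AND major <> 'Bio']
student=Yara: ✗
student=Mira: ✗
student=Omar: ✗
student=Wes: ✗
student=Sven: ✓ → 1
student=Bob: ✗
student=Eve: ✓ → 2
student=Ines: ✓ → 1
student=Rosa: ✗
credits_min = MIN(1, 2, 1) = 1

chem_sum=14, attendance_avg=1.75, credits_min=1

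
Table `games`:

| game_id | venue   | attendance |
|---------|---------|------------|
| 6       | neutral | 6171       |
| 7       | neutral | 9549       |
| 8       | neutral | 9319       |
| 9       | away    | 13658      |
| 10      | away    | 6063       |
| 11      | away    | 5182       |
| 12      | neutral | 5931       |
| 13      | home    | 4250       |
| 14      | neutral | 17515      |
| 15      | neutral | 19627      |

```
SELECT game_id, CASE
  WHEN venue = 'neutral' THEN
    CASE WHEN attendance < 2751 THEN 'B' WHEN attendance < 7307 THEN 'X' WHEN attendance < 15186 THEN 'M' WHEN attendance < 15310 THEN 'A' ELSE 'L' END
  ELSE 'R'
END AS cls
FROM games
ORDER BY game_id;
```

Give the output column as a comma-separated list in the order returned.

X, M, M, R, R, R, X, R, L, L

game_id=6: venue='neutral' → inner[attendance < 7307] → X
game_id=7: venue='neutral' → inner[attendance < 15186] → M
game_id=8: venue='neutral' → inner[attendance < 15186] → M
game_id=9: venue='away' → outer ELSE → R
game_id=10: venue='away' → outer ELSE → R
game_id=11: venue='away' → outer ELSE → R
game_id=12: venue='neutral' → inner[attendance < 7307] → X
game_id=13: venue='home' → outer ELSE → R
game_id=14: venue='neutral' → inner[ELSE] → L
game_id=15: venue='neutral' → inner[ELSE] → L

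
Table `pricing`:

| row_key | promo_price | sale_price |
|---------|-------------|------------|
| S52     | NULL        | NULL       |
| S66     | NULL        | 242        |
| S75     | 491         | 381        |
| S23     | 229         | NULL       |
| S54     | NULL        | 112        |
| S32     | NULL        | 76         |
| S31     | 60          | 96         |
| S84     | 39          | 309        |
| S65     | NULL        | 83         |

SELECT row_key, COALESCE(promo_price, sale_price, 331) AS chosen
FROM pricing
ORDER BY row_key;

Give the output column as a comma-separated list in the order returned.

229, 60, 76, 331, 112, 83, 242, 491, 39

row_key=S23: promo_price=229 → 229
row_key=S31: promo_price=60 → 60
row_key=S32: promo_price=NULL, sale_price=76 → 76
row_key=S52: promo_price=NULL, sale_price=NULL, → literal 331 → 331
row_key=S54: promo_price=NULL, sale_price=112 → 112
row_key=S65: promo_price=NULL, sale_price=83 → 83
row_key=S66: promo_price=NULL, sale_price=242 → 242
row_key=S75: promo_price=491 → 491
row_key=S84: promo_price=39 → 39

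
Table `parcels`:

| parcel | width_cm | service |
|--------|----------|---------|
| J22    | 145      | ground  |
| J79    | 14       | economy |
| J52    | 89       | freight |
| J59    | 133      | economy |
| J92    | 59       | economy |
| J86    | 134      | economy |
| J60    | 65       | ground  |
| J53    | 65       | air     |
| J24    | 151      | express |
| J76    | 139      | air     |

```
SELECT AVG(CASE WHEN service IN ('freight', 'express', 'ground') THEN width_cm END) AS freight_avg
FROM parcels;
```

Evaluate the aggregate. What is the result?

112.5

parcel=J22: ✓ → 145
parcel=J79: ✗
parcel=J52: ✓ → 89
parcel=J59: ✗
parcel=J92: ✗
parcel=J86: ✗
parcel=J60: ✓ → 65
parcel=J53: ✗
parcel=J24: ✓ → 151
parcel=J76: ✗
freight_avg = (145 + 89 + 65 + 151) / 4 = 112.5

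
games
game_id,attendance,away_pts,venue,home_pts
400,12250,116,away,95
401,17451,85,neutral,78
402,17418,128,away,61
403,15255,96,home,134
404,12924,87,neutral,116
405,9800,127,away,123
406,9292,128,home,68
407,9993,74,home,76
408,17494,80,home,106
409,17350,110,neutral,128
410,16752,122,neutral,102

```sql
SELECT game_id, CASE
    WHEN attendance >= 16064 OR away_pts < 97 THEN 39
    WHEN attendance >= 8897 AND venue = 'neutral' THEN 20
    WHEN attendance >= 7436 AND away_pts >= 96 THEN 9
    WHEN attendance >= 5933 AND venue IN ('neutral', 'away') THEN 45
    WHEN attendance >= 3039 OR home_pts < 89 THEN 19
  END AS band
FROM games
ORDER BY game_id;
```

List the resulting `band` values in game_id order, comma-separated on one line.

9, 39, 39, 39, 39, 9, 9, 39, 39, 39, 39

game_id=400: attendance >= 7436 AND away_pts >= 96 → 9
game_id=401: attendance >= 16064 OR away_pts < 97 → 39
game_id=402: attendance >= 16064 OR away_pts < 97 → 39
game_id=403: attendance >= 16064 OR away_pts < 97 → 39
game_id=404: attendance >= 16064 OR away_pts < 97 → 39
game_id=405: attendance >= 7436 AND away_pts >= 96 → 9
game_id=406: attendance >= 7436 AND away_pts >= 96 → 9
game_id=407: attendance >= 16064 OR away_pts < 97 → 39
game_id=408: attendance >= 16064 OR away_pts < 97 → 39
game_id=409: attendance >= 16064 OR away_pts < 97 → 39
game_id=410: attendance >= 16064 OR away_pts < 97 → 39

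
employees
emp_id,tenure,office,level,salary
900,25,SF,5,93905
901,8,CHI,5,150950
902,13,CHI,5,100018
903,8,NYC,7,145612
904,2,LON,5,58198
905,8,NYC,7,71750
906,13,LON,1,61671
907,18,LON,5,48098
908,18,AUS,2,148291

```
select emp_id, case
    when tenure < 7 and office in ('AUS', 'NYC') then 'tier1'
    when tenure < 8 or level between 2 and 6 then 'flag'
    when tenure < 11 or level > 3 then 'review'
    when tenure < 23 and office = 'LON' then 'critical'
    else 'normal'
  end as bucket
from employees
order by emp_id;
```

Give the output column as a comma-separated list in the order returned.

flag, flag, flag, review, flag, review, critical, flag, flag

emp_id=900: tenure < 8 or level between 2 and 6 → flag
emp_id=901: tenure < 8 or level between 2 and 6 → flag
emp_id=902: tenure < 8 or level between 2 and 6 → flag
emp_id=903: tenure < 11 or level > 3 → review
emp_id=904: tenure < 8 or level between 2 and 6 → flag
emp_id=905: tenure < 11 or level > 3 → review
emp_id=906: tenure < 23 and office = 'LON' → critical
emp_id=907: tenure < 8 or level between 2 and 6 → flag
emp_id=908: tenure < 8 or level between 2 and 6 → flag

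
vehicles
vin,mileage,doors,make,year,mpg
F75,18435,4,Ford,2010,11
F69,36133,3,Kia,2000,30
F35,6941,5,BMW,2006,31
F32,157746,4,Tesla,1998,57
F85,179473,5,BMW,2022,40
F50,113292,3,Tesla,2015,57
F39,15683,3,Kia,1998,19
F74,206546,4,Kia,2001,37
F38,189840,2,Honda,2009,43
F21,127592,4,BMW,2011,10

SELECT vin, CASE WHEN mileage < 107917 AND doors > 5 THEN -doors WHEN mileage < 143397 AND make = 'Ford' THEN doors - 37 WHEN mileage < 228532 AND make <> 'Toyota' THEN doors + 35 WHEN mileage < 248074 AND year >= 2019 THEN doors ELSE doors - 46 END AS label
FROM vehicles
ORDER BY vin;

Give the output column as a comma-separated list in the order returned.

39, 39, 40, 37, 38, 38, 38, 39, -33, 40

vin=F21: mileage < 228532 AND make <> 'Toyota' → 39
vin=F32: mileage < 228532 AND make <> 'Toyota' → 39
vin=F35: mileage < 228532 AND make <> 'Toyota' → 40
vin=F38: mileage < 228532 AND make <> 'Toyota' → 37
vin=F39: mileage < 228532 AND make <> 'Toyota' → 38
vin=F50: mileage < 228532 AND make <> 'Toyota' → 38
vin=F69: mileage < 228532 AND make <> 'Toyota' → 38
vin=F74: mileage < 228532 AND make <> 'Toyota' → 39
vin=F75: mileage < 143397 AND make = 'Ford' → -33
vin=F85: mileage < 228532 AND make <> 'Toyota' → 40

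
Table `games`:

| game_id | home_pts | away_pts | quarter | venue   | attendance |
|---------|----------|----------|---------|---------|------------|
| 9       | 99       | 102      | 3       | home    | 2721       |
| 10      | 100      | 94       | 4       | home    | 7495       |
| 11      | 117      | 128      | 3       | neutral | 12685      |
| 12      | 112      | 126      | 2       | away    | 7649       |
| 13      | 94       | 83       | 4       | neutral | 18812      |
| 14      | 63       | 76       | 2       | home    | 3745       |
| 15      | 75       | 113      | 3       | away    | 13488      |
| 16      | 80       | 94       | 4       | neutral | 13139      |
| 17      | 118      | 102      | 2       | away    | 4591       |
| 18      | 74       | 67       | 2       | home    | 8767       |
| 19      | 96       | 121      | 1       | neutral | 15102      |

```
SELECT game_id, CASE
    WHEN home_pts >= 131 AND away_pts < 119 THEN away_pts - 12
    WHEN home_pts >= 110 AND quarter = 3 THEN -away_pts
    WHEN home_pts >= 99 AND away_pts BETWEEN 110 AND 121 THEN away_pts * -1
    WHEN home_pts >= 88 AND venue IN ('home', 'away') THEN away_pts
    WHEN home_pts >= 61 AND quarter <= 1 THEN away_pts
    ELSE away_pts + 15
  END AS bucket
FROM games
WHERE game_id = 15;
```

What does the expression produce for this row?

128

game_id = 15: home_pts=75, away_pts=113, quarter=3, venue=away, attendance=13488.
home_pts >= 131 AND away_pts < 119 → false
home_pts >= 110 AND quarter = 3 → false
home_pts >= 99 AND away_pts BETWEEN 110 AND 121 → false
home_pts >= 88 AND venue IN ('home', 'away') → false
home_pts >= 61 AND quarter <= 1 → false
No prior WHEN matched → ELSE → 128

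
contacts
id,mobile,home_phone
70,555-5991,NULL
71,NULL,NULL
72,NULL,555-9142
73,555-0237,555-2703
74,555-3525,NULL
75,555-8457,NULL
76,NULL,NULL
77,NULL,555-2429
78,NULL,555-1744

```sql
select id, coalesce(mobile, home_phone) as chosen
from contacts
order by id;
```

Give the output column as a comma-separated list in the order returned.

555-5991, NULL, 555-9142, 555-0237, 555-3525, 555-8457, NULL, 555-2429, 555-1744

id=70: mobile=555-5991 → 555-5991
id=71: mobile=NULL, home_phone=NULL (all NULL) → NULL
id=72: mobile=NULL, home_phone=555-9142 → 555-9142
id=73: mobile=555-0237 → 555-0237
id=74: mobile=555-3525 → 555-3525
id=75: mobile=555-8457 → 555-8457
id=76: mobile=NULL, home_phone=NULL (all NULL) → NULL
id=77: mobile=NULL, home_phone=555-2429 → 555-2429
id=78: mobile=NULL, home_phone=555-1744 → 555-1744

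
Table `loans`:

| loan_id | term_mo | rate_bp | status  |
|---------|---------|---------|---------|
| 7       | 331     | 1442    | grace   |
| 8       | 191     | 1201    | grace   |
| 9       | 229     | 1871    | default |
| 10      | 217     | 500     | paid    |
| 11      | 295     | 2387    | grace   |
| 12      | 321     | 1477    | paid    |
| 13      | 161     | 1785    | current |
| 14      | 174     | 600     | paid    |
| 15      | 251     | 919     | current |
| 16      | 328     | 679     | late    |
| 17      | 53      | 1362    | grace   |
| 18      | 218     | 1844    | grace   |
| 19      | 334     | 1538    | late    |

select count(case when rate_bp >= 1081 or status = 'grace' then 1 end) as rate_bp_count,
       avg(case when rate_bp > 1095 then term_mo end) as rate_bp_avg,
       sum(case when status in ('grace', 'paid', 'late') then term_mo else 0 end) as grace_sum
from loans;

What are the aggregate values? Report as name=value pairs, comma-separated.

[rate_bp_count: rate_bp >= 1081 or status = 'grace']
loan_id=7: ✓ → 1
loan_id=8: ✓ → 1
loan_id=9: ✓ → 1
loan_id=10: ✗
loan_id=11: ✓ → 1
loan_id=12: ✓ → 1
loan_id=13: ✓ → 1
loan_id=14: ✗
loan_id=15: ✗
loan_id=16: ✗
loan_id=17: ✓ → 1
loan_id=18: ✓ → 1
loan_id=19: ✓ → 1
rate_bp_count = COUNT(1, 1, 1, 1, 1, 1, 1, 1, 1) = 9
—
[rate_bp_avg: rate_bp > 1095]
loan_id=7: ✓ → 331
loan_id=8: ✓ → 191
loan_id=9: ✓ → 229
loan_id=10: ✗
loan_id=11: ✓ → 295
loan_id=12: ✓ → 321
loan_id=13: ✓ → 161
loan_id=14: ✗
loan_id=15: ✗
loan_id=16: ✗
loan_id=17: ✓ → 53
loan_id=18: ✓ → 218
loan_id=19: ✓ → 334
rate_bp_avg = (331 + 191 + 229 + 295 + 321 + 161 + 53 + 218 + 334) / 9 = 237
—
[grace_sum: status in ('grace', 'paid', 'late')]
loan_id=7: ✓ → 331
loan_id=8: ✓ → 191
loan_id=9: ✗
loan_id=10: ✓ → 217
loan_id=11: ✓ → 295
loan_id=12: ✓ → 321
loan_id=13: ✗
loan_id=14: ✓ → 174
loan_id=15: ✗
loan_id=16: ✓ → 328
loan_id=17: ✓ → 53
loan_id=18: ✓ → 218
loan_id=19: ✓ → 334
grace_sum = 331 + 191 + 217 + 295 + 321 + 174 + 328 + 53 + 218 + 334 = 2462

rate_bp_count=9, rate_bp_avg=237, grace_sum=2462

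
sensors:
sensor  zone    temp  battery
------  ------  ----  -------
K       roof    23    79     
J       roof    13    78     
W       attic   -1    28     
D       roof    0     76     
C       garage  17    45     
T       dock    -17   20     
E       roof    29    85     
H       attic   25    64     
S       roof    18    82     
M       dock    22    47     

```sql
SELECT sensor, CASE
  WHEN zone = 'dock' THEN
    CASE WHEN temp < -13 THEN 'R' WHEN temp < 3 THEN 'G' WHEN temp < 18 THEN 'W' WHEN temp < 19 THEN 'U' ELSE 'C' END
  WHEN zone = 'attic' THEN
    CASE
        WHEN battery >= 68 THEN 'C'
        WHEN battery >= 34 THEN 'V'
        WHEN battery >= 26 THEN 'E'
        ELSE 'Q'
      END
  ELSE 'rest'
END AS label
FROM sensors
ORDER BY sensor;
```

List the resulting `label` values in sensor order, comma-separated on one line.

rest, rest, rest, V, rest, rest, C, rest, R, E

sensor=C: zone='garage' → outer ELSE → rest
sensor=D: zone='roof' → outer ELSE → rest
sensor=E: zone='roof' → outer ELSE → rest
sensor=H: zone='attic' → inner[battery >= 34] → V
sensor=J: zone='roof' → outer ELSE → rest
sensor=K: zone='roof' → outer ELSE → rest
sensor=M: zone='dock' → inner[ELSE] → C
sensor=S: zone='roof' → outer ELSE → rest
sensor=T: zone='dock' → inner[temp < -13] → R
sensor=W: zone='attic' → inner[battery >= 26] → E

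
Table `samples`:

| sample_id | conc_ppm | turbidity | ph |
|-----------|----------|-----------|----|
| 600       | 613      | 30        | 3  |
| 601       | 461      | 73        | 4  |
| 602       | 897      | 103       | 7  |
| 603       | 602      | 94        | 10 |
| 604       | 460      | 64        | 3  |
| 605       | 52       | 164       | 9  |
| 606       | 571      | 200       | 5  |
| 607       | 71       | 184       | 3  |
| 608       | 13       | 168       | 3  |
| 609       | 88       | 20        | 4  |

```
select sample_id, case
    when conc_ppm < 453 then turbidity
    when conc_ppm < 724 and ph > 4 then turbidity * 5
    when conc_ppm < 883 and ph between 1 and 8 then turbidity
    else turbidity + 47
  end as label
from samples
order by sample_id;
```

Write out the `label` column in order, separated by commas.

sample_id=600: conc_ppm < 883 and ph between 1 and 8 → 30
sample_id=601: conc_ppm < 883 and ph between 1 and 8 → 73
sample_id=602: ELSE → 150
sample_id=603: conc_ppm < 724 and ph > 4 → 470
sample_id=604: conc_ppm < 883 and ph between 1 and 8 → 64
sample_id=605: conc_ppm < 453 → 164
sample_id=606: conc_ppm < 724 and ph > 4 → 1000
sample_id=607: conc_ppm < 453 → 184
sample_id=608: conc_ppm < 453 → 168
sample_id=609: conc_ppm < 453 → 20

30, 73, 150, 470, 64, 164, 1000, 184, 168, 20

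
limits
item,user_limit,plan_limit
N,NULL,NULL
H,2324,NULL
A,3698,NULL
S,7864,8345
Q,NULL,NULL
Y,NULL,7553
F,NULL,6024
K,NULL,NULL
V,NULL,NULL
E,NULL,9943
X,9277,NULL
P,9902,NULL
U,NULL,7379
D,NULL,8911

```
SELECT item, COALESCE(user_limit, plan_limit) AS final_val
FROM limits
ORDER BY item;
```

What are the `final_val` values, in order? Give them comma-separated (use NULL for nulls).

item=A: user_limit=3698 → 3698
item=D: user_limit=NULL, plan_limit=8911 → 8911
item=E: user_limit=NULL, plan_limit=9943 → 9943
item=F: user_limit=NULL, plan_limit=6024 → 6024
item=H: user_limit=2324 → 2324
item=K: user_limit=NULL, plan_limit=NULL (all NULL) → NULL
item=N: user_limit=NULL, plan_limit=NULL (all NULL) → NULL
item=P: user_limit=9902 → 9902
item=Q: user_limit=NULL, plan_limit=NULL (all NULL) → NULL
item=S: user_limit=7864 → 7864
item=U: user_limit=NULL, plan_limit=7379 → 7379
item=V: user_limit=NULL, plan_limit=NULL (all NULL) → NULL
item=X: user_limit=9277 → 9277
item=Y: user_limit=NULL, plan_limit=7553 → 7553

3698, 8911, 9943, 6024, 2324, NULL, NULL, 9902, NULL, 7864, 7379, NULL, 9277, 7553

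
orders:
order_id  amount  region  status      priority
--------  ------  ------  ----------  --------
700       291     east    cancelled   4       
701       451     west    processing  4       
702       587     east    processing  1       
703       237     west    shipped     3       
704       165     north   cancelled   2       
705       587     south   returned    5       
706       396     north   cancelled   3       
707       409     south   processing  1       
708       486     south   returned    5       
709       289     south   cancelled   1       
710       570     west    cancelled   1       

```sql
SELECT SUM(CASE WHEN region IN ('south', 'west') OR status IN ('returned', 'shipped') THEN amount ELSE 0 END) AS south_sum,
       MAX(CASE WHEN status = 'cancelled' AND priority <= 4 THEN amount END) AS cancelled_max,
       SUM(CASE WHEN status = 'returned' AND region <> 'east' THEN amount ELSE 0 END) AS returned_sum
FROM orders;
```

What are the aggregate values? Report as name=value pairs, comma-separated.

[south_sum: region IN ('south', 'west') OR status IN ('returned', 'shipped')]
order_id=700: ✗
order_id=701: ✓ → 451
order_id=702: ✗
order_id=703: ✓ → 237
order_id=704: ✗
order_id=705: ✓ → 587
order_id=706: ✗
order_id=707: ✓ → 409
order_id=708: ✓ → 486
order_id=709: ✓ → 289
order_id=710: ✓ → 570
south_sum = 451 + 237 + 587 + 409 + 486 + 289 + 570 = 3029
—
[cancelled_max: status = 'cancelled' AND priority <= 4]
order_id=700: ✓ → 291
order_id=701: ✗
order_id=702: ✗
order_id=703: ✗
order_id=704: ✓ → 165
order_id=705: ✗
order_id=706: ✓ → 396
order_id=707: ✗
order_id=708: ✗
order_id=709: ✓ → 289
order_id=710: ✓ → 570
cancelled_max = MAX(291, 165, 396, 289, 570) = 570
—
[returned_sum: status = 'returned' AND region <> 'east']
order_id=700: ✗
order_id=701: ✗
order_id=702: ✗
order_id=703: ✗
order_id=704: ✗
order_id=705: ✓ → 587
order_id=706: ✗
order_id=707: ✗
order_id=708: ✓ → 486
order_id=709: ✗
order_id=710: ✗
returned_sum = 587 + 486 = 1073

south_sum=3029, cancelled_max=570, returned_sum=1073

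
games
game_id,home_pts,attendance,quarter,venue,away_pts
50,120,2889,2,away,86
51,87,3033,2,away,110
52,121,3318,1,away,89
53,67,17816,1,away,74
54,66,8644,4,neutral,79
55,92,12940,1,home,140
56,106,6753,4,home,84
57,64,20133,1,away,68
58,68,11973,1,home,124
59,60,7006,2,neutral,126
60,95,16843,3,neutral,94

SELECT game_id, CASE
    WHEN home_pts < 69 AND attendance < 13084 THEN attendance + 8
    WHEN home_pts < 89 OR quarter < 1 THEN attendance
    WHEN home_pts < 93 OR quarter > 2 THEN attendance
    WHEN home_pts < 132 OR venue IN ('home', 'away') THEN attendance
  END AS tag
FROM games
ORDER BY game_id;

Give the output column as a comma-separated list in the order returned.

2889, 3033, 3318, 17816, 8652, 12940, 6753, 20133, 11981, 7014, 16843

game_id=50: home_pts < 132 OR venue IN ('home', 'away') → 2889
game_id=51: home_pts < 89 OR quarter < 1 → 3033
game_id=52: home_pts < 132 OR venue IN ('home', 'away') → 3318
game_id=53: home_pts < 89 OR quarter < 1 → 17816
game_id=54: home_pts < 69 AND attendance < 13084 → 8652
game_id=55: home_pts < 93 OR quarter > 2 → 12940
game_id=56: home_pts < 93 OR quarter > 2 → 6753
game_id=57: home_pts < 89 OR quarter < 1 → 20133
game_id=58: home_pts < 69 AND attendance < 13084 → 11981
game_id=59: home_pts < 69 AND attendance < 13084 → 7014
game_id=60: home_pts < 93 OR quarter > 2 → 16843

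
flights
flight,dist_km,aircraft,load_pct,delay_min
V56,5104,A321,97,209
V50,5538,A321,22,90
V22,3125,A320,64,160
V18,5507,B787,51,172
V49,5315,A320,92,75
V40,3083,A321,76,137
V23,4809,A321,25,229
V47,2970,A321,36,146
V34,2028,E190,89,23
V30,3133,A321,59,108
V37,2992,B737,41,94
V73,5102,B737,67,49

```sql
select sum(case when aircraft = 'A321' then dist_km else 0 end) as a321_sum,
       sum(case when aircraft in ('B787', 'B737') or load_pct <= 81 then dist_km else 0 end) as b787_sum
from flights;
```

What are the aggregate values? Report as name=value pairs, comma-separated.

a321_sum=24637, b787_sum=36259

[a321_sum: aircraft = 'A321']
flight=V56: ✓ → 5104
flight=V50: ✓ → 5538
flight=V22: ✗
flight=V18: ✗
flight=V49: ✗
flight=V40: ✓ → 3083
flight=V23: ✓ → 4809
flight=V47: ✓ → 2970
flight=V34: ✗
flight=V30: ✓ → 3133
flight=V37: ✗
flight=V73: ✗
a321_sum = 5104 + 5538 + 3083 + 4809 + 2970 + 3133 = 24637
—
[b787_sum: aircraft in ('B787', 'B737') or load_pct <= 81]
flight=V56: ✗
flight=V50: ✓ → 5538
flight=V22: ✓ → 3125
flight=V18: ✓ → 5507
flight=V49: ✗
flight=V40: ✓ → 3083
flight=V23: ✓ → 4809
flight=V47: ✓ → 2970
flight=V34: ✗
flight=V30: ✓ → 3133
flight=V37: ✓ → 2992
flight=V73: ✓ → 5102
b787_sum = 5538 + 3125 + 5507 + 3083 + 4809 + 2970 + 3133 + 2992 + 5102 = 36259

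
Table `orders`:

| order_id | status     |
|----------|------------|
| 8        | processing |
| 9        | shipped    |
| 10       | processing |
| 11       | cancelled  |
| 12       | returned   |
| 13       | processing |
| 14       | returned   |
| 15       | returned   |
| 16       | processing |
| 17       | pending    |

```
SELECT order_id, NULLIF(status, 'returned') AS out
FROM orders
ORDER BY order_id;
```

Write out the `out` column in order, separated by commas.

order_id=8: status=processing vs returned: differ → processing
order_id=9: status=shipped vs returned: differ → shipped
order_id=10: status=processing vs returned: differ → processing
order_id=11: status=cancelled vs returned: differ → cancelled
order_id=12: status=returned vs returned: equal → NULL
order_id=13: status=processing vs returned: differ → processing
order_id=14: status=returned vs returned: equal → NULL
order_id=15: status=returned vs returned: equal → NULL
order_id=16: status=processing vs returned: differ → processing
order_id=17: status=pending vs returned: differ → pending

processing, shipped, processing, cancelled, NULL, processing, NULL, NULL, processing, pending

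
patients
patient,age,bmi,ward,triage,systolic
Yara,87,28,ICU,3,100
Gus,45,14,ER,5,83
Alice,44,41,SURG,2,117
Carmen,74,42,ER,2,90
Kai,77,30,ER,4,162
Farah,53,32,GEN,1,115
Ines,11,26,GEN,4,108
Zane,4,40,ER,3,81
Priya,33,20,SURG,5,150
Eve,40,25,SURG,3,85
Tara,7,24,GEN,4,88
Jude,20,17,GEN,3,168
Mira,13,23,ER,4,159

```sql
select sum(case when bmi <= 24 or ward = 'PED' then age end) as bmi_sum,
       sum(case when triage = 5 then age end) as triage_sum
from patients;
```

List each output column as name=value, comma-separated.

[bmi_sum: bmi <= 24 or ward = 'PED']
patient=Yara: ✗
patient=Gus: ✓ → 45
patient=Alice: ✗
patient=Carmen: ✗
patient=Kai: ✗
patient=Farah: ✗
patient=Ines: ✗
patient=Zane: ✗
patient=Priya: ✓ → 33
patient=Eve: ✗
patient=Tara: ✓ → 7
patient=Jude: ✓ → 20
patient=Mira: ✓ → 13
bmi_sum = 45 + 33 + 7 + 20 + 13 = 118
—
[triage_sum: triage = 5]
patient=Yara: ✗
patient=Gus: ✓ → 45
patient=Alice: ✗
patient=Carmen: ✗
patient=Kai: ✗
patient=Farah: ✗
patient=Ines: ✗
patient=Zane: ✗
patient=Priya: ✓ → 33
patient=Eve: ✗
patient=Tara: ✗
patient=Jude: ✗
patient=Mira: ✗
triage_sum = 45 + 33 = 78

bmi_sum=118, triage_sum=78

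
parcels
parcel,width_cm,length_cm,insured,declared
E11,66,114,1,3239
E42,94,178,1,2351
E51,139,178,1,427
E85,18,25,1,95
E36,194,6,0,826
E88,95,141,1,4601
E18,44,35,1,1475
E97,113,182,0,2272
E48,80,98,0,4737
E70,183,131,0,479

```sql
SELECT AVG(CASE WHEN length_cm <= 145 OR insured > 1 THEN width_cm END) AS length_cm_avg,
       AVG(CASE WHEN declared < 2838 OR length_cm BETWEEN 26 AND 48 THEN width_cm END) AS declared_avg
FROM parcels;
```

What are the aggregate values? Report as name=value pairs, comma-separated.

length_cm_avg=97.1428571429, declared_avg=112.1428571429

[length_cm_avg: length_cm <= 145 OR insured > 1]
parcel=E11: ✓ → 66
parcel=E42: ✗
parcel=E51: ✗
parcel=E85: ✓ → 18
parcel=E36: ✓ → 194
parcel=E88: ✓ → 95
parcel=E18: ✓ → 44
parcel=E97: ✗
parcel=E48: ✓ → 80
parcel=E70: ✓ → 183
length_cm_avg = (66 + 18 + 194 + 95 + 44 + 80 + 183) / 7 = 97.1428571429
—
[declared_avg: declared < 2838 OR length_cm BETWEEN 26 AND 48]
parcel=E11: ✗
parcel=E42: ✓ → 94
parcel=E51: ✓ → 139
parcel=E85: ✓ → 18
parcel=E36: ✓ → 194
parcel=E88: ✗
parcel=E18: ✓ → 44
parcel=E97: ✓ → 113
parcel=E48: ✗
parcel=E70: ✓ → 183
declared_avg = (94 + 139 + 18 + 194 + 44 + 113 + 183) / 7 = 112.1428571429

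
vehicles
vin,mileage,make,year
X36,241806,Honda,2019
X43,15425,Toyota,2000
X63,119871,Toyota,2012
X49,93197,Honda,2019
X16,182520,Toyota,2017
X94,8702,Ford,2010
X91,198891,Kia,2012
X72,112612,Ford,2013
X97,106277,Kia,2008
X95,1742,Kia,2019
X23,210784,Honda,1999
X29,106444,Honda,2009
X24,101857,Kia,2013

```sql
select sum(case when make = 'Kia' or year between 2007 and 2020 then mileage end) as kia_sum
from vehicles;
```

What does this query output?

1273919

vin=X36: ✓ → 241806
vin=X43: ✗
vin=X63: ✓ → 119871
vin=X49: ✓ → 93197
vin=X16: ✓ → 182520
vin=X94: ✓ → 8702
vin=X91: ✓ → 198891
vin=X72: ✓ → 112612
vin=X97: ✓ → 106277
vin=X95: ✓ → 1742
vin=X23: ✗
vin=X29: ✓ → 106444
vin=X24: ✓ → 101857
kia_sum = 241806 + 119871 + 93197 + 182520 + 8702 + 198891 + 112612 + 106277 + 1742 + 106444 + 101857 = 1273919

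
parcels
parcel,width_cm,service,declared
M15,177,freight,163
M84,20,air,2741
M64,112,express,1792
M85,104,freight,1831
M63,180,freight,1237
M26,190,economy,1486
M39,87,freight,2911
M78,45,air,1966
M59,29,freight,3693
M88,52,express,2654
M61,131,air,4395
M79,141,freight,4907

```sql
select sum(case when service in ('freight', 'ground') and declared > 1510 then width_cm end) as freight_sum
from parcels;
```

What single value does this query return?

361

parcel=M15: ✗
parcel=M84: ✗
parcel=M64: ✗
parcel=M85: ✓ → 104
parcel=M63: ✗
parcel=M26: ✗
parcel=M39: ✓ → 87
parcel=M78: ✗
parcel=M59: ✓ → 29
parcel=M88: ✗
parcel=M61: ✗
parcel=M79: ✓ → 141
freight_sum = 104 + 87 + 29 + 141 = 361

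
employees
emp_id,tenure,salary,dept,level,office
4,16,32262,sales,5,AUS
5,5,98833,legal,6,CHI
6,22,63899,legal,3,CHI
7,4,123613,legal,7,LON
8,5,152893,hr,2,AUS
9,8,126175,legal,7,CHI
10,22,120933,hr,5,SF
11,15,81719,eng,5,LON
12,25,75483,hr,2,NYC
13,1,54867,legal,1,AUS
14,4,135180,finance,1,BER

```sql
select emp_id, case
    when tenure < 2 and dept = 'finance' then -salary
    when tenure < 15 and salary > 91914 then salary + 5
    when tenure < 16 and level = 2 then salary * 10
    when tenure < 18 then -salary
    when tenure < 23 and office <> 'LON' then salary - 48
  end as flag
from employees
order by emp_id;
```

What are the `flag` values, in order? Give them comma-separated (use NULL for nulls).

emp_id=4: tenure < 18 → -32262
emp_id=5: tenure < 15 and salary > 91914 → 98838
emp_id=6: tenure < 23 and office <> 'LON' → 63851
emp_id=7: tenure < 15 and salary > 91914 → 123618
emp_id=8: tenure < 15 and salary > 91914 → 152898
emp_id=9: tenure < 15 and salary > 91914 → 126180
emp_id=10: tenure < 23 and office <> 'LON' → 120885
emp_id=11: tenure < 18 → -81719
emp_id=12: (no match → NULL) → NULL
emp_id=13: tenure < 18 → -54867
emp_id=14: tenure < 15 and salary > 91914 → 135185

-32262, 98838, 63851, 123618, 152898, 126180, 120885, -81719, NULL, -54867, 135185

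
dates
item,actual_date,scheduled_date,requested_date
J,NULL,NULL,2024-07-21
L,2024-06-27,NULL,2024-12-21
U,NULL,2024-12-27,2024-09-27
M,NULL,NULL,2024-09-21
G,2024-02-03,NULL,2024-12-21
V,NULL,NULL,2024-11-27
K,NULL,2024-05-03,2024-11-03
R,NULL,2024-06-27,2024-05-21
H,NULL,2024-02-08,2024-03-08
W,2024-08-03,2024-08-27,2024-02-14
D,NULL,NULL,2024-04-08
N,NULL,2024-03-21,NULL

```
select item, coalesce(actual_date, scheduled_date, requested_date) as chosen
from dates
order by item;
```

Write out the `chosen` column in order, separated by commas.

item=D: actual_date=NULL, scheduled_date=NULL, requested_date=2024-04-08 → 2024-04-08
item=G: actual_date=2024-02-03 → 2024-02-03
item=H: actual_date=NULL, scheduled_date=2024-02-08 → 2024-02-08
item=J: actual_date=NULL, scheduled_date=NULL, requested_date=2024-07-21 → 2024-07-21
item=K: actual_date=NULL, scheduled_date=2024-05-03 → 2024-05-03
item=L: actual_date=2024-06-27 → 2024-06-27
item=M: actual_date=NULL, scheduled_date=NULL, requested_date=2024-09-21 → 2024-09-21
item=N: actual_date=NULL, scheduled_date=2024-03-21 → 2024-03-21
item=R: actual_date=NULL, scheduled_date=2024-06-27 → 2024-06-27
item=U: actual_date=NULL, scheduled_date=2024-12-27 → 2024-12-27
item=V: actual_date=NULL, scheduled_date=NULL, requested_date=2024-11-27 → 2024-11-27
item=W: actual_date=2024-08-03 → 2024-08-03

2024-04-08, 2024-02-03, 2024-02-08, 2024-07-21, 2024-05-03, 2024-06-27, 2024-09-21, 2024-03-21, 2024-06-27, 2024-12-27, 2024-11-27, 2024-08-03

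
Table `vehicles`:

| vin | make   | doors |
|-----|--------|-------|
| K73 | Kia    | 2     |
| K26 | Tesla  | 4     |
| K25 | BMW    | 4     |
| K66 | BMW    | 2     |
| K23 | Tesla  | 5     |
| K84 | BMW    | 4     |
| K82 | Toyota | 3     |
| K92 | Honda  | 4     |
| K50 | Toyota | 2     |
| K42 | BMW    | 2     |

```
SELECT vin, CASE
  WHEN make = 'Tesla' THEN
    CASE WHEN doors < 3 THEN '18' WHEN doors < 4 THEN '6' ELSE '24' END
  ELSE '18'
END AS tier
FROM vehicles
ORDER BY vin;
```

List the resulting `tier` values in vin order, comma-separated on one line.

24, 18, 24, 18, 18, 18, 18, 18, 18, 18

vin=K23: make='Tesla' → inner[ELSE] → 24
vin=K25: make='BMW' → outer ELSE → 18
vin=K26: make='Tesla' → inner[ELSE] → 24
vin=K42: make='BMW' → outer ELSE → 18
vin=K50: make='Toyota' → outer ELSE → 18
vin=K66: make='BMW' → outer ELSE → 18
vin=K73: make='Kia' → outer ELSE → 18
vin=K82: make='Toyota' → outer ELSE → 18
vin=K84: make='BMW' → outer ELSE → 18
vin=K92: make='Honda' → outer ELSE → 18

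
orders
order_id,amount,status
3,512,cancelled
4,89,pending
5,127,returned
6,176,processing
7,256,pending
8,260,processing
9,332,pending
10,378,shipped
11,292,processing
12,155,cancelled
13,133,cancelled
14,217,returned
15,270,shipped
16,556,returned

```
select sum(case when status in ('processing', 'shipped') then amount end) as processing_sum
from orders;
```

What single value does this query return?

order_id=3: ✗
order_id=4: ✗
order_id=5: ✗
order_id=6: ✓ → 176
order_id=7: ✗
order_id=8: ✓ → 260
order_id=9: ✗
order_id=10: ✓ → 378
order_id=11: ✓ → 292
order_id=12: ✗
order_id=13: ✗
order_id=14: ✗
order_id=15: ✓ → 270
order_id=16: ✗
processing_sum = 176 + 260 + 378 + 292 + 270 = 1376

1376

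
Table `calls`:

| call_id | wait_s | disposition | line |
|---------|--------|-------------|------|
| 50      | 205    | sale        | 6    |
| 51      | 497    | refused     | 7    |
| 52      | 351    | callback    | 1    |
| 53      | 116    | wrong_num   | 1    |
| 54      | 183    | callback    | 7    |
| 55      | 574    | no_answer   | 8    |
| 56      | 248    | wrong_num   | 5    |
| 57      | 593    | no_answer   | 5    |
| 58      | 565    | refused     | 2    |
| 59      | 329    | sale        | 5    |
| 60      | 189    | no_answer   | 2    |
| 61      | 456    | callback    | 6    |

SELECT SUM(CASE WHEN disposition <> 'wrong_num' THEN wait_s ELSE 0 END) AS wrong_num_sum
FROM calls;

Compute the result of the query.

call_id=50: ✓ → 205
call_id=51: ✓ → 497
call_id=52: ✓ → 351
call_id=53: ✗
call_id=54: ✓ → 183
call_id=55: ✓ → 574
call_id=56: ✗
call_id=57: ✓ → 593
call_id=58: ✓ → 565
call_id=59: ✓ → 329
call_id=60: ✓ → 189
call_id=61: ✓ → 456
wrong_num_sum = 205 + 497 + 351 + 183 + 574 + 593 + 565 + 329 + 189 + 456 = 3942

3942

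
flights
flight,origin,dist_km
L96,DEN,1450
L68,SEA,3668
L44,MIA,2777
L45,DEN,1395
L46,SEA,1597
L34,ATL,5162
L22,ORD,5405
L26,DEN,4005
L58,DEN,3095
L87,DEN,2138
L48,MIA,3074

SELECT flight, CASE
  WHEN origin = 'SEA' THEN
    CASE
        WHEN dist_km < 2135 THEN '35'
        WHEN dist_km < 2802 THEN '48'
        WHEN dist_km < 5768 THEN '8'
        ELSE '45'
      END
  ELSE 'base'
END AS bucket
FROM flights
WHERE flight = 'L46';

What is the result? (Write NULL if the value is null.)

35

flight = L46: origin=SEA, dist_km=1597.
origin='SEA' → inner[dist_km < 2135] → 35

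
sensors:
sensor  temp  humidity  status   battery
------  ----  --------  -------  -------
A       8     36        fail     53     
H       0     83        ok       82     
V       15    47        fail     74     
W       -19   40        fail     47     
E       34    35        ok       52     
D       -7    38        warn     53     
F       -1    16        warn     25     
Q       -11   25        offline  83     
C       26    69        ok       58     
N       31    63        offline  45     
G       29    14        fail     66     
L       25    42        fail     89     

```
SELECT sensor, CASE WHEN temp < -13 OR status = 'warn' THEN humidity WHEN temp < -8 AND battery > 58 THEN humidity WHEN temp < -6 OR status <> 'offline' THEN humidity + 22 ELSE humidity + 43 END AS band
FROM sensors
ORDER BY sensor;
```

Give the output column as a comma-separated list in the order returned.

sensor=A: temp < -6 OR status <> 'offline' → 58
sensor=C: temp < -6 OR status <> 'offline' → 91
sensor=D: temp < -13 OR status = 'warn' → 38
sensor=E: temp < -6 OR status <> 'offline' → 57
sensor=F: temp < -13 OR status = 'warn' → 16
sensor=G: temp < -6 OR status <> 'offline' → 36
sensor=H: temp < -6 OR status <> 'offline' → 105
sensor=L: temp < -6 OR status <> 'offline' → 64
sensor=N: ELSE → 106
sensor=Q: temp < -8 AND battery > 58 → 25
sensor=V: temp < -6 OR status <> 'offline' → 69
sensor=W: temp < -13 OR status = 'warn' → 40

58, 91, 38, 57, 16, 36, 105, 64, 106, 25, 69, 40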